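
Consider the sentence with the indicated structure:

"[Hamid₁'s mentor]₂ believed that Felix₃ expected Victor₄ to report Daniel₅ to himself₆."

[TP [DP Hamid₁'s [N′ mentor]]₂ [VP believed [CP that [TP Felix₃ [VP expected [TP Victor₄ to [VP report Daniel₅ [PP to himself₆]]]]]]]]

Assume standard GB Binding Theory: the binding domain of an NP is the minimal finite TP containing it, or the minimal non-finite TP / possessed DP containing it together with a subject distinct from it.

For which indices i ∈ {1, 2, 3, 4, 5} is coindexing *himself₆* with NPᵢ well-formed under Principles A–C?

{4, 5}

*himself* is an anaphor, so Principle A applies: it must be bound in its binding domain.
Binding domain of *himself₆*: the embedded TP, whose subject is Victor₄.
*Hamid₁* does not c-command the anaphor → cannot bind it.
*[Hamid₁'s mentor]₂* c-commands the anaphor but is outside its binding domain → cannot satisfy Principle A.
*Felix₃* c-commands the anaphor but is outside its binding domain → cannot satisfy Principle A.
*Victor₄* c-commands the anaphor within its binding domain → licit binder.
*Daniel₅* c-commands the anaphor within its binding domain → licit binder.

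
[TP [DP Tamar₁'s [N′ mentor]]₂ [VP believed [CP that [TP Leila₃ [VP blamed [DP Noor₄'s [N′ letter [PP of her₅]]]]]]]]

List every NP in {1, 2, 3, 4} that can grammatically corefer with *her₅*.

{1, 2, 3}

*her* is a pronoun, so Principle B applies: it must be free in its binding domain.
Binding domain of *her₅*: the possessed DP, whose subject is Noor₄.
*Tamar₁* and the pronoun do not c-command one another → neither Principle B nor Principle C is at stake; coindexation permitted.
*[Tamar₁'s mentor]₂* c-commands the pronoun but from outside its binding domain, and is not c-commanded by it → coindexation permitted.
*Leila₃* c-commands the pronoun but from outside its binding domain, and is not c-commanded by it → coindexation permitted.
*Noor₄* c-commands the pronoun within its binding domain → coindexation would violate Principle B.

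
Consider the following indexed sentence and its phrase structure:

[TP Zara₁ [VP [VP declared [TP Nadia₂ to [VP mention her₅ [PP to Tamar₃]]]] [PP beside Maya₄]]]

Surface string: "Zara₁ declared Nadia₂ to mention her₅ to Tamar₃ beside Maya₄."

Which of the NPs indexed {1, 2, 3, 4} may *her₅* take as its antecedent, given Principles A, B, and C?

*her* is a pronoun, so Principle B applies: it must be free in its binding domain.
Binding domain of *her₅*: the embedded TP, whose subject is Nadia₂.
*Zara₁* c-commands the pronoun but from outside its binding domain, and is not c-commanded by it → coindexation permitted.
*Nadia₂* c-commands the pronoun within its binding domain → coindexation would violate Principle B.
*Tamar₃*: the pronoun c-commands this R-expression → coindexation would violate Principle C on *Tamar₃*.
*Maya₄* and the pronoun do not c-command one another → neither Principle B nor Principle C is at stake; coindexation permitted.

{1, 4}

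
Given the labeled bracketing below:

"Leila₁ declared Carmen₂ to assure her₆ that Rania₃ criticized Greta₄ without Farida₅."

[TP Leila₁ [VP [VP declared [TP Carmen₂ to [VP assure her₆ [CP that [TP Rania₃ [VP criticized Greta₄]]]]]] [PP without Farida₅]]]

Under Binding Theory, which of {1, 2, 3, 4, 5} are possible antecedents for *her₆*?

{1, 5}

*her* is a pronoun, so Principle B applies: it must be free in its binding domain.
Binding domain of *her₆*: the embedded TP, whose subject is Carmen₂.
*Leila₁* c-commands the pronoun but from outside its binding domain, and is not c-commanded by it → coindexation permitted.
*Carmen₂* c-commands the pronoun within its binding domain → coindexation would violate Principle B.
*Rania₃*: the pronoun c-commands this R-expression → coindexation would violate Principle C on *Rania₃*.
*Greta₄*: the pronoun c-commands this R-expression → coindexation would violate Principle C on *Greta₄*.
*Farida₅* and the pronoun do not c-command one another → neither Principle B nor Principle C is at stake; coindexation permitted.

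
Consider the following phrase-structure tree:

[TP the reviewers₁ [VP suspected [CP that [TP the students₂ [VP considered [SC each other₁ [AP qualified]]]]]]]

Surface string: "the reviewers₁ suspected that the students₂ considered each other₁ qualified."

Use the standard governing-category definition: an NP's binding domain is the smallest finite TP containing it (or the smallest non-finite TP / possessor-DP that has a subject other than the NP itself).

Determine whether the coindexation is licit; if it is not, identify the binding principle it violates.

The two coindexed NPs are *the reviewers₁* and *each other₁*.
*each other₁* is an anaphor. Principle A requires it to be bound within its binding domain — the embedded TP, whose subject is the students₂.
Within that domain it is c-commanded by *the students₂*, which does not share its index.
*the reviewers₁* does c-command the anaphor, but from outside its binding domain.
The anaphor is unbound in its domain → Principle A violation.

Principle A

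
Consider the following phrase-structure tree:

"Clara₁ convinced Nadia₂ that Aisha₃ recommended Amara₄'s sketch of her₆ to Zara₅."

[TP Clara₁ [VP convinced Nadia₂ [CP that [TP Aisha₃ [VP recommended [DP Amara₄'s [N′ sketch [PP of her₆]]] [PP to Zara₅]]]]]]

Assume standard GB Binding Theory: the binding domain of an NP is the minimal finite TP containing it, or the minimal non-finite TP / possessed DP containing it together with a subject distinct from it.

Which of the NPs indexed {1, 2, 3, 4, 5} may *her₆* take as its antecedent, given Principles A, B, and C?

*her* is a pronoun, so Principle B applies: it must be free in its binding domain.
Binding domain of *her₆*: the possessed DP, whose subject is Amara₄.
*Clara₁* c-commands the pronoun but from outside its binding domain, and is not c-commanded by it → coindexation permitted.
*Nadia₂* c-commands the pronoun but from outside its binding domain, and is not c-commanded by it → coindexation permitted.
*Aisha₃* c-commands the pronoun but from outside its binding domain, and is not c-commanded by it → coindexation permitted.
*Amara₄* c-commands the pronoun within its binding domain → coindexation would violate Principle B.
*Zara₅* and the pronoun do not c-command one another → neither Principle B nor Principle C is at stake; coindexation permitted.

{1, 2, 3, 5}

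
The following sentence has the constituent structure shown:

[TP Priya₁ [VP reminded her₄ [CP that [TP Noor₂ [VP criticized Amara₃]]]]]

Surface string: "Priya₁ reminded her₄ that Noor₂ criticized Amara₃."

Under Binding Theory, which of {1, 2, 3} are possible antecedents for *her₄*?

none

*her* is a pronoun, so Principle B applies: it must be free in its binding domain.
Binding domain of *her₄*: the matrix TP, whose subject is Priya₁.
*Priya₁* c-commands the pronoun within its binding domain → coindexation would violate Principle B.
*Noor₂*: the pronoun c-commands this R-expression → coindexation would violate Principle C on *Noor₂*.
*Amara₃*: the pronoun c-commands this R-expression → coindexation would violate Principle C on *Amara₃*.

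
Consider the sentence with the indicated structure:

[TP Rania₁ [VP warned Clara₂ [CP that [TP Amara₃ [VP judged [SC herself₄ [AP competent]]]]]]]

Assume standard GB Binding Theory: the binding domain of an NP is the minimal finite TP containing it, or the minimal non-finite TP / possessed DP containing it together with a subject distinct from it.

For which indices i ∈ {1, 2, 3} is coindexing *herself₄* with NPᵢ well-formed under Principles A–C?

*herself* is an anaphor, so Principle A applies: it must be bound in its binding domain.
Binding domain of *herself₄*: the embedded TP, whose subject is Amara₃.
*Rania₁* c-commands the anaphor but is outside its binding domain → cannot satisfy Principle A.
*Clara₂* c-commands the anaphor but is outside its binding domain → cannot satisfy Principle A.
*Amara₃* c-commands the anaphor within its binding domain → licit binder.

{3}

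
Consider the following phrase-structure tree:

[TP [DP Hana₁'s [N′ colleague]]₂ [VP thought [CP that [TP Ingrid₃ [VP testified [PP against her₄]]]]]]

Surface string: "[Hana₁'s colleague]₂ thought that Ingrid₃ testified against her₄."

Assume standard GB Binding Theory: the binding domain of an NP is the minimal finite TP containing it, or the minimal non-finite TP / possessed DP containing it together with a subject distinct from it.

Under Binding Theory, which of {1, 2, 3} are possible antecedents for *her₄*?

{1, 2}

*her* is a pronoun, so Principle B applies: it must be free in its binding domain.
Binding domain of *her₄*: the embedded TP, whose subject is Ingrid₃.
*Hana₁* and the pronoun do not c-command one another → neither Principle B nor Principle C is at stake; coindexation permitted.
*[Hana₁'s colleague]₂* c-commands the pronoun but from outside its binding domain, and is not c-commanded by it → coindexation permitted.
*Ingrid₃* c-commands the pronoun within its binding domain → coindexation would violate Principle B.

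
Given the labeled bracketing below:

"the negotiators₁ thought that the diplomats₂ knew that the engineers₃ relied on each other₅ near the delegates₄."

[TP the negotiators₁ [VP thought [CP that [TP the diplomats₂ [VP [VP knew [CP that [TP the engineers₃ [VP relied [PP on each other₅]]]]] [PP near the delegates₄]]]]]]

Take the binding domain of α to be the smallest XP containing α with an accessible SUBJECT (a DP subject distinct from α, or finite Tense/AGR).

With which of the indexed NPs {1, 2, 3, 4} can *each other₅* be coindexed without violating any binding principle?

*each other* is an anaphor, so Principle A applies: it must be bound in its binding domain.
Binding domain of *each other₅*: the embedded TP, whose subject is the engineers₃.
*the negotiators₁* c-commands the anaphor but is outside its binding domain → cannot satisfy Principle A.
*the diplomats₂* c-commands the anaphor but is outside its binding domain → cannot satisfy Principle A.
*the engineers₃* c-commands the anaphor within its binding domain → licit binder.
*the delegates₄* does not c-command the anaphor → cannot bind it.

{3}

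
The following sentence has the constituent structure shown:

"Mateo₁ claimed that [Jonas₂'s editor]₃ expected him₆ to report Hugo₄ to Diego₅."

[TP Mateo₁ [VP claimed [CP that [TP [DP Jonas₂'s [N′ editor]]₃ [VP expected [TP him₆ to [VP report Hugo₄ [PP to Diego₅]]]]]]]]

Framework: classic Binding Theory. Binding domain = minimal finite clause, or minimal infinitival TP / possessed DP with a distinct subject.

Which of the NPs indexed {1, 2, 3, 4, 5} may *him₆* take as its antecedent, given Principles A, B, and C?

*him* is a pronoun, so Principle B applies: it must be free in its binding domain.
Binding domain of *him₆*: the embedded TP, whose subject is [Jonas₂'s editor]₃.
*Mateo₁* c-commands the pronoun but from outside its binding domain, and is not c-commanded by it → coindexation permitted.
*Jonas₂* and the pronoun do not c-command one another → neither Principle B nor Principle C is at stake; coindexation permitted.
*[Jonas₂'s editor]₃* c-commands the pronoun within its binding domain → coindexation would violate Principle B.
*Hugo₄*: the pronoun c-commands this R-expression → coindexation would violate Principle C on *Hugo₄*.
*Diego₅*: the pronoun c-commands this R-expression → coindexation would violate Principle C on *Diego₅*.

{1, 2}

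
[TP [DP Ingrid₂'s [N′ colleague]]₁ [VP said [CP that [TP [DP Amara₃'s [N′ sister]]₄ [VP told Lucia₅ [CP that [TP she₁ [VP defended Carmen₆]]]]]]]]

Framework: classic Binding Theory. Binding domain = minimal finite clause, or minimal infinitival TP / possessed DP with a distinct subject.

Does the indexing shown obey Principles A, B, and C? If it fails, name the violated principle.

grammatical

The two coindexed NPs are *[Ingrid₂'s colleague]₁* and *she₁*.
*she₁* is a pronoun; nothing c-commands it within its binding domain (the embedded TP.), so Principle B holds trivially.
*[Ingrid₂'s colleague]₁* is an R-expression; *she₁* does not c-command it, and no other NP shares its index, so Principle C is satisfied.
All principles are respected.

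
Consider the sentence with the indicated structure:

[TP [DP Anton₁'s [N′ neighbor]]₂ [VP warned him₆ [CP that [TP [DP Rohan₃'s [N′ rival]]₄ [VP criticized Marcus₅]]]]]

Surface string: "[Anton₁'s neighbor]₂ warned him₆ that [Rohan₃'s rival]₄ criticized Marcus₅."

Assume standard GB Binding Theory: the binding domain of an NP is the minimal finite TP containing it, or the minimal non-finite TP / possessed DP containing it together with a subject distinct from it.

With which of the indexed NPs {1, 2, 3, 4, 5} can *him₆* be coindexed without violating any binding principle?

{1}

*him* is a pronoun, so Principle B applies: it must be free in its binding domain.
Binding domain of *him₆*: the matrix TP, whose subject is [Anton₁'s neighbor]₂.
*Anton₁* and the pronoun do not c-command one another → neither Principle B nor Principle C is at stake; coindexation permitted.
*[Anton₁'s neighbor]₂* c-commands the pronoun within its binding domain → coindexation would violate Principle B.
*Rohan₃*: the pronoun c-commands this R-expression → coindexation would violate Principle C on *Rohan₃*.
*[Rohan₃'s rival]₄*: the pronoun c-commands this R-expression → coindexation would violate Principle C on *[Rohan₃'s rival]₄*.
*Marcus₅*: the pronoun c-commands this R-expression → coindexation would violate Principle C on *Marcus₅*.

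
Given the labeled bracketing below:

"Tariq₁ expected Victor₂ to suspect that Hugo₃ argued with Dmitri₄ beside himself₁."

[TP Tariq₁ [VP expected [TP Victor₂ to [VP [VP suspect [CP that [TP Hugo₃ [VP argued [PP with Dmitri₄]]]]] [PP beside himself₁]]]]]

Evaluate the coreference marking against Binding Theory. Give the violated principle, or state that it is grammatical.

The two coindexed NPs are *Tariq₁* and *himself₁*.
*himself₁* is an anaphor. Principle A requires it to be bound within its binding domain — the embedded TP, whose subject is Victor₂.
Within that domain it is c-commanded by *Victor₂*, which does not share its index.
*Tariq₁* does c-command the anaphor, but from outside its binding domain.
The anaphor is unbound in its domain → Principle A violation.

Principle A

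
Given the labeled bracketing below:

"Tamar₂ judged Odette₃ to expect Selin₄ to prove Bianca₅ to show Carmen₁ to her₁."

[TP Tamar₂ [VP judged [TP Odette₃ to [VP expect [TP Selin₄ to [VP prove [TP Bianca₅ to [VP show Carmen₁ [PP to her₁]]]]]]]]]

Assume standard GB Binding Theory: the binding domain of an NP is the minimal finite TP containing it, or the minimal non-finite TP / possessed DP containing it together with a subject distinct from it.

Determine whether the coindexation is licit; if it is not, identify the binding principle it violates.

Principle B

The two coindexed NPs are *Carmen₁* and *her₁*.
*her₁* is a pronoun. Its binding domain is the embedded TP, whose subject is Bianca₅.
*Carmen₁* c-commands it within that domain and carries the same index.
The pronoun is locally bound → Principle B violation.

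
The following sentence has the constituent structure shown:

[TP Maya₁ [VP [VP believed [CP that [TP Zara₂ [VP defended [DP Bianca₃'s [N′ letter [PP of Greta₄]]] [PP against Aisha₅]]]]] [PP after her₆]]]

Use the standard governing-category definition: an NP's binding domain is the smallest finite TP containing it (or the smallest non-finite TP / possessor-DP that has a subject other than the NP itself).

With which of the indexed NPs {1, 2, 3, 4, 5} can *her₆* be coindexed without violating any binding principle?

{2, 3, 4, 5}

*her* is a pronoun, so Principle B applies: it must be free in its binding domain.
Binding domain of *her₆*: the matrix TP, whose subject is Maya₁.
*Maya₁* c-commands the pronoun within its binding domain → coindexation would violate Principle B.
*Zara₂* and the pronoun do not c-command one another → neither Principle B nor Principle C is at stake; coindexation permitted.
*Bianca₃* and the pronoun do not c-command one another → neither Principle B nor Principle C is at stake; coindexation permitted.
*Greta₄* and the pronoun do not c-command one another → neither Principle B nor Principle C is at stake; coindexation permitted.
*Aisha₅* and the pronoun do not c-command one another → neither Principle B nor Principle C is at stake; coindexation permitted.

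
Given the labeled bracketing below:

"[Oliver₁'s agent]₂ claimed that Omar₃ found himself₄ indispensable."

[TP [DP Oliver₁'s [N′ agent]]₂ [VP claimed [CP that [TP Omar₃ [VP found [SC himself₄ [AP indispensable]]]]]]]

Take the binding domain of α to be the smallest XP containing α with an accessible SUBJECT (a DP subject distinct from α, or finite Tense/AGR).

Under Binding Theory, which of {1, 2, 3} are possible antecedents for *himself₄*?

*himself* is an anaphor, so Principle A applies: it must be bound in its binding domain.
Binding domain of *himself₄*: the embedded TP, whose subject is Omar₃.
*Oliver₁* does not c-command the anaphor → cannot bind it.
*[Oliver₁'s agent]₂* c-commands the anaphor but is outside its binding domain → cannot satisfy Principle A.
*Omar₃* c-commands the anaphor within its binding domain → licit binder.

{3}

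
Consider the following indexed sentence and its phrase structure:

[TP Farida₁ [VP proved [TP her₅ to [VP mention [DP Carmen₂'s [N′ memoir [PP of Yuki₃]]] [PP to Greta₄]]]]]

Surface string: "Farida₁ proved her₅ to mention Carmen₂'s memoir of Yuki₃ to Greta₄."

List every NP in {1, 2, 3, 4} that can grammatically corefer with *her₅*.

*her* is a pronoun, so Principle B applies: it must be free in its binding domain.
Binding domain of *her₅*: the matrix TP, whose subject is Farida₁.
*Farida₁* c-commands the pronoun within its binding domain → coindexation would violate Principle B.
*Carmen₂*: the pronoun c-commands this R-expression → coindexation would violate Principle C on *Carmen₂*.
*Yuki₃*: the pronoun c-commands this R-expression → coindexation would violate Principle C on *Yuki₃*.
*Greta₄*: the pronoun c-commands this R-expression → coindexation would violate Principle C on *Greta₄*.

none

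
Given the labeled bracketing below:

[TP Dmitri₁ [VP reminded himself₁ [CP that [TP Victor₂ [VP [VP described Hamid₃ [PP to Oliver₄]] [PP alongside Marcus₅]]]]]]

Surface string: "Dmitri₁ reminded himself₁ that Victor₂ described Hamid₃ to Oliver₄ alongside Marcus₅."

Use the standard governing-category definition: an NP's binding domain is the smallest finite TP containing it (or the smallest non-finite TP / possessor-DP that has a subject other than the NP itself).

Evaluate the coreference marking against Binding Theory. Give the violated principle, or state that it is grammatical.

grammatical

The two coindexed NPs are *Dmitri₁* and *himself₁*.
*himself₁* is an anaphor; its binding domain is the matrix TP, whose subject is Dmitri₁. *Dmitri₁* c-commands it within that domain and shares its index, so Principle A is satisfied.
*Dmitri₁* is an R-expression; *himself₁* does not c-command it, and no other NP shares its index, so Principle C is satisfied.
All principles are respected.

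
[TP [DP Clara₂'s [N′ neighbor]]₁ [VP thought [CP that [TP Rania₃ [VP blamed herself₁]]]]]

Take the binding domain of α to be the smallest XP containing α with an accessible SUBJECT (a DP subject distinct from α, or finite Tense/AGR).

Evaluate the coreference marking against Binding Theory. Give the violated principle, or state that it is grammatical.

The two coindexed NPs are *[Clara₂'s neighbor]₁* and *herself₁*.
*herself₁* is an anaphor. Principle A requires it to be bound within its binding domain — the embedded TP, whose subject is Rania₃.
Within that domain it is c-commanded by *Rania₃*, which does not share its index.
*[Clara₂'s neighbor]₁* does c-command the anaphor, but from outside its binding domain.
The anaphor is unbound in its domain → Principle A violation.

Principle A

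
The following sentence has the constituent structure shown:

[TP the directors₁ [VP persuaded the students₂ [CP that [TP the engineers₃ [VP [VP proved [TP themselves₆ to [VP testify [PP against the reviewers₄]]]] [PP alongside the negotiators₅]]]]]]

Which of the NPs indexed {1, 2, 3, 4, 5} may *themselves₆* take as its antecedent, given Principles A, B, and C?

{3}

*themselves* is an anaphor, so Principle A applies: it must be bound in its binding domain.
Binding domain of *themselves₆*: the embedded TP, whose subject is the engineers₃.
*the directors₁* c-commands the anaphor but is outside its binding domain → cannot satisfy Principle A.
*the students₂* c-commands the anaphor but is outside its binding domain → cannot satisfy Principle A.
*the engineers₃* c-commands the anaphor within its binding domain → licit binder.
*the reviewers₄* does not c-command the anaphor → cannot bind it.
*the negotiators₅* does not c-command the anaphor → cannot bind it.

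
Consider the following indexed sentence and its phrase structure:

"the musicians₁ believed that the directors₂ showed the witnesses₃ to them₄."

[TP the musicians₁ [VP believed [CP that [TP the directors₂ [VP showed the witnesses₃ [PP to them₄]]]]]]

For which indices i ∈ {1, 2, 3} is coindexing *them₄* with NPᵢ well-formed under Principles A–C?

{1}

*them* is a pronoun, so Principle B applies: it must be free in its binding domain.
Binding domain of *them₄*: the embedded TP, whose subject is the directors₂.
*the musicians₁* c-commands the pronoun but from outside its binding domain, and is not c-commanded by it → coindexation permitted.
*the directors₂* c-commands the pronoun within its binding domain → coindexation would violate Principle B.
*the witnesses₃* c-commands the pronoun within its binding domain → coindexation would violate Principle B.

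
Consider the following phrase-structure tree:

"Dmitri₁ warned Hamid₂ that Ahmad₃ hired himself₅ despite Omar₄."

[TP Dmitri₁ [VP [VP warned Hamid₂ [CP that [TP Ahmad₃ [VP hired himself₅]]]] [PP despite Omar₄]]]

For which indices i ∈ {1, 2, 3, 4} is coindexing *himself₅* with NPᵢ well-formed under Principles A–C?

*himself* is an anaphor, so Principle A applies: it must be bound in its binding domain.
Binding domain of *himself₅*: the embedded TP, whose subject is Ahmad₃.
*Dmitri₁* c-commands the anaphor but is outside its binding domain → cannot satisfy Principle A.
*Hamid₂* c-commands the anaphor but is outside its binding domain → cannot satisfy Principle A.
*Ahmad₃* c-commands the anaphor within its binding domain → licit binder.
*Omar₄* does not c-command the anaphor → cannot bind it.

{3}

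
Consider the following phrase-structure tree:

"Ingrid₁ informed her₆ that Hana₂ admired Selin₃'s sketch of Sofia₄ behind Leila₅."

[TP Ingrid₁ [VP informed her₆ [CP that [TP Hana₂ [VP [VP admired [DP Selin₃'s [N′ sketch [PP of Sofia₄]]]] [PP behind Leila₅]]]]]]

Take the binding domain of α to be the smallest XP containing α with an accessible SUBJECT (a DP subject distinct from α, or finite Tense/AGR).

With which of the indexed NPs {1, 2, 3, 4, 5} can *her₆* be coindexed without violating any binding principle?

none

*her* is a pronoun, so Principle B applies: it must be free in its binding domain.
Binding domain of *her₆*: the matrix TP, whose subject is Ingrid₁.
*Ingrid₁* c-commands the pronoun within its binding domain → coindexation would violate Principle B.
*Hana₂*: the pronoun c-commands this R-expression → coindexation would violate Principle C on *Hana₂*.
*Selin₃*: the pronoun c-commands this R-expression → coindexation would violate Principle C on *Selin₃*.
*Sofia₄*: the pronoun c-commands this R-expression → coindexation would violate Principle C on *Sofia₄*.
*Leila₅*: the pronoun c-commands this R-expression → coindexation would violate Principle C on *Leila₅*.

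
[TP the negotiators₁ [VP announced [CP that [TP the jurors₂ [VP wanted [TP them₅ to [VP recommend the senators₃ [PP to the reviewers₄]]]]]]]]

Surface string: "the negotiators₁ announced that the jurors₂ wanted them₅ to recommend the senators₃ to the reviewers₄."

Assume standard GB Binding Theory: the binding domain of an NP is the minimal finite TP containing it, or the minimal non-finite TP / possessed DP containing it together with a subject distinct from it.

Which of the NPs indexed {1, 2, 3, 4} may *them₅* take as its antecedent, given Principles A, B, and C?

*them* is a pronoun, so Principle B applies: it must be free in its binding domain.
Binding domain of *them₅*: the embedded TP, whose subject is the jurors₂.
*the negotiators₁* c-commands the pronoun but from outside its binding domain, and is not c-commanded by it → coindexation permitted.
*the jurors₂* c-commands the pronoun within its binding domain → coindexation would violate Principle B.
*the senators₃*: the pronoun c-commands this R-expression → coindexation would violate Principle C on *the senators₃*.
*the reviewers₄*: the pronoun c-commands this R-expression → coindexation would violate Principle C on *the reviewers₄*.

{1}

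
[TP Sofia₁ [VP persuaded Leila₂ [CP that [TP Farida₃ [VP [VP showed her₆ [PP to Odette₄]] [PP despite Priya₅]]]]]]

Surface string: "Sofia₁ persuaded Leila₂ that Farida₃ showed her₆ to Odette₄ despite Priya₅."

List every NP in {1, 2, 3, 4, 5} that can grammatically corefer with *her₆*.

{1, 2, 5}

*her* is a pronoun, so Principle B applies: it must be free in its binding domain.
Binding domain of *her₆*: the embedded TP, whose subject is Farida₃.
*Sofia₁* c-commands the pronoun but from outside its binding domain, and is not c-commanded by it → coindexation permitted.
*Leila₂* c-commands the pronoun but from outside its binding domain, and is not c-commanded by it → coindexation permitted.
*Farida₃* c-commands the pronoun within its binding domain → coindexation would violate Principle B.
*Odette₄*: the pronoun c-commands this R-expression → coindexation would violate Principle C on *Odette₄*.
*Priya₅* and the pronoun do not c-command one another → neither Principle B nor Principle C is at stake; coindexation permitted.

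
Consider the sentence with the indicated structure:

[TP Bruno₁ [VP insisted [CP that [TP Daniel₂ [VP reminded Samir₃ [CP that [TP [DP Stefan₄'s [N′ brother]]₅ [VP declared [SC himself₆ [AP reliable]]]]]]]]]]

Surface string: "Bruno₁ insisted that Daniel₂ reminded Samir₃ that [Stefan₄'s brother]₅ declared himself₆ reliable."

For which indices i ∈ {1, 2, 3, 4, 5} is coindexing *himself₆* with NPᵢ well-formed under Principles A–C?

*himself* is an anaphor, so Principle A applies: it must be bound in its binding domain.
Binding domain of *himself₆*: the embedded TP, whose subject is [Stefan₄'s brother]₅.
*Bruno₁* c-commands the anaphor but is outside its binding domain → cannot satisfy Principle A.
*Daniel₂* c-commands the anaphor but is outside its binding domain → cannot satisfy Principle A.
*Samir₃* c-commands the anaphor but is outside its binding domain → cannot satisfy Principle A.
*Stefan₄* does not c-command the anaphor → cannot bind it.
*[Stefan₄'s brother]₅* c-commands the anaphor within its binding domain → licit binder.

{5}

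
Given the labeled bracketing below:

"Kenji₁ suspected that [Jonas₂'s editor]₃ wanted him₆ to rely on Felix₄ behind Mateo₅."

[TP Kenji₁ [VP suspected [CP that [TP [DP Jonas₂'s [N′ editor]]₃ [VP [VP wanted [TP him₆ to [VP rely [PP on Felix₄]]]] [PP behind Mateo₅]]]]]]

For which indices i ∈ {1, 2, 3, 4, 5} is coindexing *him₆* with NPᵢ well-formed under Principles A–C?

*him* is a pronoun, so Principle B applies: it must be free in its binding domain.
Binding domain of *him₆*: the embedded TP, whose subject is [Jonas₂'s editor]₃.
*Kenji₁* c-commands the pronoun but from outside its binding domain, and is not c-commanded by it → coindexation permitted.
*Jonas₂* and the pronoun do not c-command one another → neither Principle B nor Principle C is at stake; coindexation permitted.
*[Jonas₂'s editor]₃* c-commands the pronoun within its binding domain → coindexation would violate Principle B.
*Felix₄*: the pronoun c-commands this R-expression → coindexation would violate Principle C on *Felix₄*.
*Mateo₅* and the pronoun do not c-command one another → neither Principle B nor Principle C is at stake; coindexation permitted.

{1, 2, 5}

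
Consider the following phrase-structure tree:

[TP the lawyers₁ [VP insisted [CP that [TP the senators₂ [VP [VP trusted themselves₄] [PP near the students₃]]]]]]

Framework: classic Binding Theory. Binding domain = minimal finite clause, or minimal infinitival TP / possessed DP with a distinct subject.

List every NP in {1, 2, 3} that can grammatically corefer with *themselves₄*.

{2}

*themselves* is an anaphor, so Principle A applies: it must be bound in its binding domain.
Binding domain of *themselves₄*: the embedded TP, whose subject is the senators₂.
*the lawyers₁* c-commands the anaphor but is outside its binding domain → cannot satisfy Principle A.
*the senators₂* c-commands the anaphor within its binding domain → licit binder.
*the students₃* does not c-command the anaphor → cannot bind it.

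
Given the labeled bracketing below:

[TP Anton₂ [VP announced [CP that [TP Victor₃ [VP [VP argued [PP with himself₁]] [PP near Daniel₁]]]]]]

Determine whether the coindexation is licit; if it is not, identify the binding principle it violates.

Principle A

The two coindexed NPs are *Daniel₁* and *himself₁*.
*himself₁* is an anaphor. Principle A requires it to be bound within its binding domain — the embedded TP, whose subject is Victor₃.
Within that domain it is c-commanded by *Victor₃*, which does not share its index.
*Daniel₁* does not c-command the anaphor at all.
The anaphor is unbound in its domain → Principle A violation.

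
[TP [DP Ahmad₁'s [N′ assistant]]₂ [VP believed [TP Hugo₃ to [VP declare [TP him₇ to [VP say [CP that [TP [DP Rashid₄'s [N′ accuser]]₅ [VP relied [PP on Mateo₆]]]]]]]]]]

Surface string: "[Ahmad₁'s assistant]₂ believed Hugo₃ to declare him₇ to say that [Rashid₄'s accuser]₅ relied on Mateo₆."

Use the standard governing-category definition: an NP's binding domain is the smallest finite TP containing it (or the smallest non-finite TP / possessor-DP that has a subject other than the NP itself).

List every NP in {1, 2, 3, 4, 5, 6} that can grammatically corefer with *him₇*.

{1, 2}

*him* is a pronoun, so Principle B applies: it must be free in its binding domain.
Binding domain of *him₇*: the embedded TP, whose subject is Hugo₃.
*Ahmad₁* and the pronoun do not c-command one another → neither Principle B nor Principle C is at stake; coindexation permitted.
*[Ahmad₁'s assistant]₂* c-commands the pronoun but from outside its binding domain, and is not c-commanded by it → coindexation permitted.
*Hugo₃* c-commands the pronoun within its binding domain → coindexation would violate Principle B.
*Rashid₄*: the pronoun c-commands this R-expression → coindexation would violate Principle C on *Rashid₄*.
*[Rashid₄'s accuser]₅*: the pronoun c-commands this R-expression → coindexation would violate Principle C on *[Rashid₄'s accuser]₅*.
*Mateo₆*: the pronoun c-commands this R-expression → coindexation would violate Principle C on *Mateo₆*.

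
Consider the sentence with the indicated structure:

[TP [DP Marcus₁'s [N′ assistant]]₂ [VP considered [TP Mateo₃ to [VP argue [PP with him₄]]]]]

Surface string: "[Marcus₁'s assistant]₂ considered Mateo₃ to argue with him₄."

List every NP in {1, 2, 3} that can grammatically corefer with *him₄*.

*him* is a pronoun, so Principle B applies: it must be free in its binding domain.
Binding domain of *him₄*: the embedded TP, whose subject is Mateo₃.
*Marcus₁* and the pronoun do not c-command one another → neither Principle B nor Principle C is at stake; coindexation permitted.
*[Marcus₁'s assistant]₂* c-commands the pronoun but from outside its binding domain, and is not c-commanded by it → coindexation permitted.
*Mateo₃* c-commands the pronoun within its binding domain → coindexation would violate Principle B.

{1, 2}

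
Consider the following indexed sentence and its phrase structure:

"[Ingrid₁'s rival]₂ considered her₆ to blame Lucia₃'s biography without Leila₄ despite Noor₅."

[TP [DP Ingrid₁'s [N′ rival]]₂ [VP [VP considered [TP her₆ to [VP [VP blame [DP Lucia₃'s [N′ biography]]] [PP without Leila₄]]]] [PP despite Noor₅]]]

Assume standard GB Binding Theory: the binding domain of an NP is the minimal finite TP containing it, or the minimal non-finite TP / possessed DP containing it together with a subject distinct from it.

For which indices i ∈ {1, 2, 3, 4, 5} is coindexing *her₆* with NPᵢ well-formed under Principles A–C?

{1, 5}

*her* is a pronoun, so Principle B applies: it must be free in its binding domain.
Binding domain of *her₆*: the matrix TP, whose subject is [Ingrid₁'s rival]₂.
*Ingrid₁* and the pronoun do not c-command one another → neither Principle B nor Principle C is at stake; coindexation permitted.
*[Ingrid₁'s rival]₂* c-commands the pronoun within its binding domain → coindexation would violate Principle B.
*Lucia₃*: the pronoun c-commands this R-expression → coindexation would violate Principle C on *Lucia₃*.
*Leila₄*: the pronoun c-commands this R-expression → coindexation would violate Principle C on *Leila₄*.
*Noor₅* and the pronoun do not c-command one another → neither Principle B nor Principle C is at stake; coindexation permitted.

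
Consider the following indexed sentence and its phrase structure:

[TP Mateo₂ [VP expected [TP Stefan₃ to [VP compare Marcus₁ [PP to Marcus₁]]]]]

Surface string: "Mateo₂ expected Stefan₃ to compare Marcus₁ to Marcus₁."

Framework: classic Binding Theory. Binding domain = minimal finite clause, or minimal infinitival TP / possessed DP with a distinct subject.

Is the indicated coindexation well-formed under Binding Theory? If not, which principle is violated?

The two coindexed NPs are *Marcus₁* (the lower occurrence) and *Marcus₁* (the higher occurrence).
*Marcus₁* (the lower occurrence) is an R-expression. Principle C requires it to be free everywhere.
*Marcus₁* (the higher occurrence) c-commands it and carries the same index.
The R-expression is bound → Principle C violation.

Principle C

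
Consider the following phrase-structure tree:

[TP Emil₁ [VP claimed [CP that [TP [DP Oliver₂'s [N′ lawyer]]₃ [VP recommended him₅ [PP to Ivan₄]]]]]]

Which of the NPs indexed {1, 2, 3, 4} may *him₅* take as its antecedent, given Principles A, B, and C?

{1, 2}

*him* is a pronoun, so Principle B applies: it must be free in its binding domain.
Binding domain of *him₅*: the embedded TP, whose subject is [Oliver₂'s lawyer]₃.
*Emil₁* c-commands the pronoun but from outside its binding domain, and is not c-commanded by it → coindexation permitted.
*Oliver₂* and the pronoun do not c-command one another → neither Principle B nor Principle C is at stake; coindexation permitted.
*[Oliver₂'s lawyer]₃* c-commands the pronoun within its binding domain → coindexation would violate Principle B.
*Ivan₄*: the pronoun c-commands this R-expression → coindexation would violate Principle C on *Ivan₄*.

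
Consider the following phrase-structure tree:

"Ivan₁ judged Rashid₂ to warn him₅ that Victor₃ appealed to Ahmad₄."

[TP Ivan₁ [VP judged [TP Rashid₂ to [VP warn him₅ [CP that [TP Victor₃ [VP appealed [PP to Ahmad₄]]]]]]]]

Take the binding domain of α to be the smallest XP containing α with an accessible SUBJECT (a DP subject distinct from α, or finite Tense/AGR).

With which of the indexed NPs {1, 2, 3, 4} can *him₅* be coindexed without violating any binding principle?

*him* is a pronoun, so Principle B applies: it must be free in its binding domain.
Binding domain of *him₅*: the embedded TP, whose subject is Rashid₂.
*Ivan₁* c-commands the pronoun but from outside its binding domain, and is not c-commanded by it → coindexation permitted.
*Rashid₂* c-commands the pronoun within its binding domain → coindexation would violate Principle B.
*Victor₃*: the pronoun c-commands this R-expression → coindexation would violate Principle C on *Victor₃*.
*Ahmad₄*: the pronoun c-commands this R-expression → coindexation would violate Principle C on *Ahmad₄*.

{1}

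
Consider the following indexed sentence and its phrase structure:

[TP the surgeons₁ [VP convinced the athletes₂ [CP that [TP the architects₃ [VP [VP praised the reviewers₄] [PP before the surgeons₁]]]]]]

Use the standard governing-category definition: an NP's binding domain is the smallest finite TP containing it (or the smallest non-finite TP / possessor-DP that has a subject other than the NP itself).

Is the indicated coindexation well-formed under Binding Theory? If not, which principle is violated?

The two coindexed NPs are *the surgeons₁* (the higher occurrence) and *the surgeons₁* (the lower occurrence).
*the surgeons₁* (the lower occurrence) is an R-expression. Principle C requires it to be free everywhere.
*the surgeons₁* (the higher occurrence) c-commands it and carries the same index.
The R-expression is bound → Principle C violation.

Principle C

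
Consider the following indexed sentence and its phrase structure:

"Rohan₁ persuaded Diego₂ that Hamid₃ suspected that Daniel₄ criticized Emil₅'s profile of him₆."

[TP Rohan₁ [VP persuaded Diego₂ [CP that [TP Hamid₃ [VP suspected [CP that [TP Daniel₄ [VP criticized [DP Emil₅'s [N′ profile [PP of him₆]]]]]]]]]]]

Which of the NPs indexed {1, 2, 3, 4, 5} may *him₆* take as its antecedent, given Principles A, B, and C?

{1, 2, 3, 4}

*him* is a pronoun, so Principle B applies: it must be free in its binding domain.
Binding domain of *him₆*: the possessed DP, whose subject is Emil₅.
*Rohan₁* c-commands the pronoun but from outside its binding domain, and is not c-commanded by it → coindexation permitted.
*Diego₂* c-commands the pronoun but from outside its binding domain, and is not c-commanded by it → coindexation permitted.
*Hamid₃* c-commands the pronoun but from outside its binding domain, and is not c-commanded by it → coindexation permitted.
*Daniel₄* c-commands the pronoun but from outside its binding domain, and is not c-commanded by it → coindexation permitted.
*Emil₅* c-commands the pronoun within its binding domain → coindexation would violate Principle B.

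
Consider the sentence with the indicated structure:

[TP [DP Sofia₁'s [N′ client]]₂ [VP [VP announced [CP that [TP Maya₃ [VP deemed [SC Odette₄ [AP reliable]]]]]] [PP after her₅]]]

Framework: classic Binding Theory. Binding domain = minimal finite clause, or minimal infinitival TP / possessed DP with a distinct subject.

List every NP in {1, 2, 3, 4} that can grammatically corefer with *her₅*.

*her* is a pronoun, so Principle B applies: it must be free in its binding domain.
Binding domain of *her₅*: the matrix TP, whose subject is [Sofia₁'s client]₂.
*Sofia₁* and the pronoun do not c-command one another → neither Principle B nor Principle C is at stake; coindexation permitted.
*[Sofia₁'s client]₂* c-commands the pronoun within its binding domain → coindexation would violate Principle B.
*Maya₃* and the pronoun do not c-command one another → neither Principle B nor Principle C is at stake; coindexation permitted.
*Odette₄* and the pronoun do not c-command one another → neither Principle B nor Principle C is at stake; coindexation permitted.

{1, 3, 4}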